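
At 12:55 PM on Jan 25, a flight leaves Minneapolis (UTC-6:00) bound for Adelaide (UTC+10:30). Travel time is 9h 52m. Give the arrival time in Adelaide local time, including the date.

3:17 PM on Jan 26

Adelaide is 16:30 ahead of Minneapolis.
After 9 hours and 52 minutes it is 10:47 PM in Minneapolis.
Shift by the zone difference: 10:47 PM + 16:30 = 3:17 PM on Jan 26 in Adelaide.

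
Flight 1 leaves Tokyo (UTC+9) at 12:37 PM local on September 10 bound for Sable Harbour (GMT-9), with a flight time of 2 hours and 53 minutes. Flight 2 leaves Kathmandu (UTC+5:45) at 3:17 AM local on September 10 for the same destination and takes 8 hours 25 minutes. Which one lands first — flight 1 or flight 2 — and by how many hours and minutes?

Flight 1 in UTC: 12:37 PM − 9:00 = 3:37 AM on Sep 10.
+2 hours and 53 minutes → arrive 6:30 AM UTC on Sep 10.
Flight 2 in UTC: 3:17 AM − 5:45 = 9:32 PM on Sep 9.
+8 hours and 25 minutes → arrive 5:57 AM UTC on Sep 10.
Flight 2 lands earlier by 33 minutes.

the second, by 33 minutes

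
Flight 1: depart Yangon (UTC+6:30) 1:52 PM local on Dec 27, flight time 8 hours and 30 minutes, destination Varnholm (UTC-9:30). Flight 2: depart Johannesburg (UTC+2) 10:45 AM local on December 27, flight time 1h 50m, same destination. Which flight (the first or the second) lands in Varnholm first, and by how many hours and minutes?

the second, by 5 hours 17 minutes

Flight 1 in UTC: 1:52 PM − 6:30 = 7:22 AM on Dec 27.
+8 hours and 30 minutes → arrive 3:52 PM UTC on Dec 27.
Flight 2 in UTC: 10:45 AM − 2:00 = 8:45 AM on Dec 27.
+1 hour and 50 minutes → arrive 10:35 AM UTC on Dec 27.
Flight 2 lands earlier by 5 hours 17 minutes.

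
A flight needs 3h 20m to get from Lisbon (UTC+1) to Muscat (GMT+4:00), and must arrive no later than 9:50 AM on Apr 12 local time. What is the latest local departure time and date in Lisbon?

Target arrival in UTC: 9:50 AM − 4:00 = 5:50 AM on Apr 12.
Subtract 3 hours 20 minutes → departure 2:30 AM UTC on Apr 12.
Lisbon is UTC+1:00: 2:30 AM + 1:00 = 3:30 AM on Apr 12.

3:30 AM on Apr 12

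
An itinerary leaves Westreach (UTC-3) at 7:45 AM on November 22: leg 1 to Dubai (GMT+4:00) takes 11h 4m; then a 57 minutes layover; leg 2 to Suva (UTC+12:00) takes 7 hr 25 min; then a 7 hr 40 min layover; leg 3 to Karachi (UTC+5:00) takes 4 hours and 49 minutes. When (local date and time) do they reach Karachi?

Convert departure to UTC: 7:45 AM + 3:00 = 10:45 AM UTC on Nov 22.
Add 11 hours 4 minutes leg 1 → 9:49 PM UTC.
Add 57 minutes layover in Dubai → 10:46 PM UTC.
Add 7 hours 25 minutes leg 2 → 6:11 AM UTC (Nov 23).
Add 7 hours and 40 minutes layover in Suva → 1:51 PM UTC.
Add 4 hours and 49 minutes leg 3 → 6:40 PM UTC.
Karachi is UTC+5:00, so local arrival = 6:40 PM + 5:00 = 11:40 PM on Nov 23.

11:40 PM on November 23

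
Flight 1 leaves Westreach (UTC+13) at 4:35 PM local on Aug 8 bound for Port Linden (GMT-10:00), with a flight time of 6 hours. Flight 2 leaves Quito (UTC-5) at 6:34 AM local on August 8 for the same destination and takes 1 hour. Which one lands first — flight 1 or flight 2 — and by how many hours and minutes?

the first, by 2 hours 59 minutes

Flight 1 in UTC: 4:35 PM − 13:00 = 3:35 AM on Aug 8.
+6 hours → arrive 9:35 AM UTC on Aug 8.
Flight 2 in UTC: 6:34 AM + 5:00 = 11:34 AM on Aug 8.
+1 hour → arrive 12:34 PM UTC on Aug 8.
Flight 1 lands earlier by 2 hours 59 minutes.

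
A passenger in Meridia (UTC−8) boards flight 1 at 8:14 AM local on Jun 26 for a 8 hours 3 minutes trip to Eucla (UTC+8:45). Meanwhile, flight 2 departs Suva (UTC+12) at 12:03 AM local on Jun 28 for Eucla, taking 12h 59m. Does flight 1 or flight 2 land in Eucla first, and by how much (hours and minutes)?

the first, by 24 hours 45 minutes

Flight 1 in UTC: 8:14 AM + 8:00 = 4:14 PM on Jun 26.
+8 hours and 3 minutes → arrive 12:17 AM UTC on Jun 27.
Flight 2 in UTC: 12:03 AM − 12:00 = 12:03 PM on Jun 27.
+12 hours 59 minutes → arrive 1:02 AM UTC on Jun 28.
Flight 1 lands earlier by 24 hours 45 minutes.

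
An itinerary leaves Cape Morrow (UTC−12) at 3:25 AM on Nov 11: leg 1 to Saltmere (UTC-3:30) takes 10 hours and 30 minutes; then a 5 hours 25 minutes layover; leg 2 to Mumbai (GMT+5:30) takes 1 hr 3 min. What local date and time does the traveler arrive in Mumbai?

1:53 PM on Nov 12

Convert departure to UTC: 3:25 AM + 12:00 = 3:25 PM UTC on Nov 11.
Add 10 hours 30 minutes leg 1 → 1:55 AM UTC (Nov 12).
Add 5 hours 25 minutes layover in Saltmere → 7:20 AM UTC.
Add 1 hour 3 minutes leg 2 → 8:23 AM UTC.
Mumbai is UTC+5:30, so local arrival = 8:23 AM + 5:30 = 1:53 PM on Nov 12.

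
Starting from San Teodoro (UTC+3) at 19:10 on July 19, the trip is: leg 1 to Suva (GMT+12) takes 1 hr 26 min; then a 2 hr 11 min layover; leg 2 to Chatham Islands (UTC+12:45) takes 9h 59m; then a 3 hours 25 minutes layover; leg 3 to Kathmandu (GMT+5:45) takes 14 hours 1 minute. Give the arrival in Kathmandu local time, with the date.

Convert departure to UTC: 19:10 − 3:00 = 16:10 UTC on Jul 19.
Add 1 hour and 26 minutes leg 1 → 17:36 UTC.
Add 2 hours 11 minutes layover in Suva → 19:47 UTC.
Add 9 hours 59 minutes leg 2 → 05:46 UTC (Jul 20).
Add 3 hours 25 minutes layover in Chatham Islands → 09:11 UTC.
Add 14 hours and 1 minute leg 3 → 23:12 UTC.
Kathmandu is UTC+5:45, so local arrival = 23:12 + 5:45 = 04:57 on Jul 21.

04:57 on Jul 21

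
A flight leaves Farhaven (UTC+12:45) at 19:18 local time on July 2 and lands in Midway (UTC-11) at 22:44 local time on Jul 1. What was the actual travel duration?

3 hours 11 minutes

Midway is 23:45 behind Farhaven.
Clock-face elapsed time (ignoring zones) is −20 hours 34 minutes.
Actual elapsed = −20 hours 34 minutes + 23:45 = 3 hours 11 minutes.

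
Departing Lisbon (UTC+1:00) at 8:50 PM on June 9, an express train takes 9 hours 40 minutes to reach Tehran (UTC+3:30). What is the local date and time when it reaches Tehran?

9:00 AM on June 10

Tehran is 2:30 ahead of Lisbon.
After 9 hours and 40 minutes it is 6:30 AM (Jun 10) in Lisbon.
Shift by the zone difference: 6:30 AM + 2:30 = 9:00 AM on Jun 10 in Tehran.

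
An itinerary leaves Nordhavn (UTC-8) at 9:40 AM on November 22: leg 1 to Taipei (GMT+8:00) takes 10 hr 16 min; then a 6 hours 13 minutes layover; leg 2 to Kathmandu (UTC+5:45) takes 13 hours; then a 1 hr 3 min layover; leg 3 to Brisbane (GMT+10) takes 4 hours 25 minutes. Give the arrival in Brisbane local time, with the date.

2:37 PM on November 24

Convert departure to UTC: 9:40 AM + 8:00 = 5:40 PM UTC on Nov 22.
Add 10 hours and 16 minutes leg 1 → 3:56 AM UTC (Nov 23).
Add 6 hours 13 minutes layover in Taipei → 10:09 AM UTC.
Add 13 hours leg 2 → 11:09 PM UTC.
Add 1 hour and 3 minutes layover in Kathmandu → 12:12 AM UTC (Nov 24).
Add 4 hours and 25 minutes leg 3 → 4:37 AM UTC.
Brisbane is UTC+10:00, so local arrival = 4:37 AM + 10:00 = 2:37 PM on Nov 24.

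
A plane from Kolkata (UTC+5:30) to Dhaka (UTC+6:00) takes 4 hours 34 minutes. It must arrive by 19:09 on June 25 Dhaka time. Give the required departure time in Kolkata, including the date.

14:05 on June 25

Target arrival in UTC: 19:09 − 6:00 = 13:09 on Jun 25.
Subtract 4 hours and 34 minutes → departure 08:35 UTC on Jun 25.
Kolkata is UTC+5:30: 08:35 + 5:30 = 14:05 on Jun 25.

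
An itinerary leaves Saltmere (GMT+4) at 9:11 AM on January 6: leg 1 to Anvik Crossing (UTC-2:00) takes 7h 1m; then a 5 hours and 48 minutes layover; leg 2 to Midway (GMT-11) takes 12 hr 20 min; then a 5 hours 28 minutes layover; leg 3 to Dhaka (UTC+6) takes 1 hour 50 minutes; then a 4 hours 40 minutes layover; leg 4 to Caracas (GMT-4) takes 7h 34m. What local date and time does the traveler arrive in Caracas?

9:52 PM on January 7

Convert departure to UTC: 9:11 AM − 4:00 = 5:11 AM UTC on Jan 6.
Add 7 hours 1 minute leg 1 → 12:12 PM UTC.
Add 5 hours and 48 minutes layover in Anvik Crossing → 6:00 PM UTC.
Add 12 hours 20 minutes leg 2 → 6:20 AM UTC (Jan 7).
Add 5 hours and 28 minutes layover in Midway → 11:48 AM UTC.
Add 1 hour and 50 minutes leg 3 → 1:38 PM UTC.
Add 4 hours 40 minutes layover in Dhaka → 6:18 PM UTC.
Add 7 hours and 34 minutes leg 4 → 1:52 AM UTC (Jan 8).
Caracas is UTC−4:00, so local arrival = 1:52 AM − 4:00 = 9:52 PM on Jan 7.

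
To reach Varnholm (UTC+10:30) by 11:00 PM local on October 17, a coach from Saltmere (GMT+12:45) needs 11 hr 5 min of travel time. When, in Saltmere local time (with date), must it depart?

Target arrival in UTC: 11:00 PM − 10:30 = 12:30 PM on Oct 17.
Subtract 11 hours and 5 minutes → departure 1:25 AM UTC on Oct 17.
Saltmere is UTC+12:45: 1:25 AM + 12:45 = 2:10 PM on Oct 17.

2:10 PM on Oct 17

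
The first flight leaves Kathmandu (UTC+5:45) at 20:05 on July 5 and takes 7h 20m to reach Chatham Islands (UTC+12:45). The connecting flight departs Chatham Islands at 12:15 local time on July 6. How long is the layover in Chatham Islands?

Convert departure to UTC: 20:05 − 5:45 = 14:20 UTC on Jul 5.
Add 7 hours 20 minutes flight time → 21:40 UTC.
Chatham Islands is UTC+12:45, so local arrival = 21:40 + 12:45 = 10:25 on Jul 6.
Layover = 12:15 − 10:25 = 1 hour 50 minutes.

1 hour 50 minutes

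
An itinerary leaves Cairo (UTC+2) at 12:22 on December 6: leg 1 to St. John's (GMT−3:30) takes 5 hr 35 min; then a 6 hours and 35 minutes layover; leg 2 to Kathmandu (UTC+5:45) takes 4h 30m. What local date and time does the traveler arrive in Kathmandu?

08:47 on Dec 7

Convert departure to UTC: 12:22 − 2:00 = 10:22 UTC on Dec 6.
Add 5 hours and 35 minutes leg 1 → 15:57 UTC.
Add 6 hours 35 minutes layover in St. John's → 22:32 UTC.
Add 4 hours and 30 minutes leg 2 → 03:02 UTC (Dec 7).
Kathmandu is UTC+5:45, so local arrival = 03:02 + 5:45 = 08:47 on Dec 7.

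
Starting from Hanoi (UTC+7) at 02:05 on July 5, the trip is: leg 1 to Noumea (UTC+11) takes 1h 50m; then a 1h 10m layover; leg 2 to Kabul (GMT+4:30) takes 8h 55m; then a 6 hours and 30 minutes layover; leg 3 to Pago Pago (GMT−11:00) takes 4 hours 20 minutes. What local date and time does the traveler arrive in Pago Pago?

06:50 on July 5

Convert departure to UTC: 02:05 − 7:00 = 19:05 UTC on Jul 4.
Add 1 hour 50 minutes leg 1 → 20:55 UTC.
Add 1 hour 10 minutes layover in Noumea → 22:05 UTC.
Add 8 hours and 55 minutes leg 2 → 07:00 UTC (Jul 5).
Add 6 hours 30 minutes layover in Kabul → 13:30 UTC.
Add 4 hours and 20 minutes leg 3 → 17:50 UTC.
Pago Pago is UTC−11:00, so local arrival = 17:50 − 11:00 = 06:50 on Jul 5.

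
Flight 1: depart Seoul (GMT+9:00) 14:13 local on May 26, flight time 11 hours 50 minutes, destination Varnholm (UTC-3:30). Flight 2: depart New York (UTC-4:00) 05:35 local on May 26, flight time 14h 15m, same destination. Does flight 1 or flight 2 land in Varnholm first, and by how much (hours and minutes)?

the first, by 6 hours 47 minutes

Flight 1 in UTC: 14:13 − 9:00 = 05:13 on May 26.
+11 hours and 50 minutes → arrive 17:03 UTC on May 26.
Flight 2 in UTC: 05:35 + 4:00 = 09:35 on May 26.
+14 hours 15 minutes → arrive 23:50 UTC on May 26.
Flight 1 lands earlier by 6 hours 47 minutes.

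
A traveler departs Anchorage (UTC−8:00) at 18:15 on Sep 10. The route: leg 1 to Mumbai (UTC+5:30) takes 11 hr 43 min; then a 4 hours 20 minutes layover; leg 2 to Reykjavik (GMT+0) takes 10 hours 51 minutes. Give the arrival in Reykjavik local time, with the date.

05:09 on Sep 12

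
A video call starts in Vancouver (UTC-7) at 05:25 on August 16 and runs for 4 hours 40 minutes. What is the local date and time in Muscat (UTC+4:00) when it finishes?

21:05 on August 16

Convert start to UTC: 05:25 + 7:00 = 12:25 UTC on Aug 16.
Add 4 hours and 40 minutes duration → 17:05 UTC.
Muscat is UTC+4:00, so local end time = 17:05 + 4:00 = 21:05 on Aug 16.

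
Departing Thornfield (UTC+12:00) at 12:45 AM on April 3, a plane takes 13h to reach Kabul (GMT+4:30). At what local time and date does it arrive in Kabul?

Kabul is 7:30 behind Thornfield.
After 13 hours it is 1:45 PM in Thornfield.
Shift by the zone difference: 1:45 PM − 7:30 = 6:15 AM on Apr 3 in Kabul.

6:15 AM on Apr 3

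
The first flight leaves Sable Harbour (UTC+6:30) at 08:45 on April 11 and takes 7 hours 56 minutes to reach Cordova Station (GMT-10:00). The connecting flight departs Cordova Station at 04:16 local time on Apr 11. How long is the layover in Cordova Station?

4 hours 5 minutes

Convert departure to UTC: 08:45 − 6:30 = 02:15 UTC on Apr 11.
Add 7 hours and 56 minutes flight time → 10:11 UTC.
Cordova Station is UTC−10:00, so local arrival = 10:11 − 10:00 = 00:11 on Apr 11.
Layover = 04:16 − 00:11 = 4 hours 5 minutes.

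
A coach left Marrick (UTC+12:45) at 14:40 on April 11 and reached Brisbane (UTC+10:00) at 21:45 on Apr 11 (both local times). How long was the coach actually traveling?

Brisbane is 2:45 behind Marrick.
Clock-face elapsed time (ignoring zones) is 7 hours 5 minutes.
Actual elapsed = 7 hours 5 minutes + 2:45 = 9 hours 50 minutes.

9 hours 50 minutes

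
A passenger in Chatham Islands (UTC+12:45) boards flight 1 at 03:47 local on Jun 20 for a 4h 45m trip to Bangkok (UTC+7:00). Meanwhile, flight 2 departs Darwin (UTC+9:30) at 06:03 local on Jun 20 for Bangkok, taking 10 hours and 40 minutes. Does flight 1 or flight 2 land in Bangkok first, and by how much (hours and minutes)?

Flight 1 in UTC: 03:47 − 12:45 = 15:02 on Jun 19.
+4 hours 45 minutes → arrive 19:47 UTC on Jun 19.
Flight 2 in UTC: 06:03 − 9:30 = 20:33 on Jun 19.
+10 hours and 40 minutes → arrive 07:13 UTC on Jun 20.
Flight 1 lands earlier by 11 hours 26 minutes.

the first, by 11 hours 26 minutes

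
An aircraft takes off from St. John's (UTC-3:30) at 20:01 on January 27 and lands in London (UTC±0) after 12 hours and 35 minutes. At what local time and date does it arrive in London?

London is 3:30 ahead of St. John's.
After 12 hours and 35 minutes it is 08:36 (Jan 28) in St. John's.
Shift by the zone difference: 08:36 + 3:30 = 12:06 on Jan 28 in London.

12:06 on January 28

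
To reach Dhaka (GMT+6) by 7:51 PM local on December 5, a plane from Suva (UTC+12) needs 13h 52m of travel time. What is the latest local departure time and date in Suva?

11:59 AM on December 5

Target arrival in UTC: 7:51 PM − 6:00 = 1:51 PM on Dec 5.
Subtract 13 hours 52 minutes → departure 11:59 PM UTC on Dec 4.
Suva is UTC+12:00: 11:59 PM + 12:00 = 11:59 AM on Dec 5.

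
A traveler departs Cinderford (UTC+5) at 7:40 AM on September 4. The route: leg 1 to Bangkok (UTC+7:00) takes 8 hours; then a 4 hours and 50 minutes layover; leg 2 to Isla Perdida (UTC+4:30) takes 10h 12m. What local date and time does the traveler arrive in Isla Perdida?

6:12 AM on Sep 5

Convert departure to UTC: 7:40 AM − 5:00 = 2:40 AM UTC on Sep 4.
Add 8 hours leg 1 → 10:40 AM UTC.
Add 4 hours and 50 minutes layover in Bangkok → 3:30 PM UTC.
Add 10 hours and 12 minutes leg 2 → 1:42 AM UTC (Sep 5).
Isla Perdida is UTC+4:30, so local arrival = 1:42 AM + 4:30 = 6:12 AM on Sep 5.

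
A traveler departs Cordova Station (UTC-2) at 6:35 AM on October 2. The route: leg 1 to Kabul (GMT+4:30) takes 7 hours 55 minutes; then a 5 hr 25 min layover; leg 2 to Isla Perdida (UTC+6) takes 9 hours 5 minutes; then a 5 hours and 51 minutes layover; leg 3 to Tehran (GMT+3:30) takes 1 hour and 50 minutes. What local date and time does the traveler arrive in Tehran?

6:11 PM on Oct 3

Convert departure to UTC: 6:35 AM + 2:00 = 8:35 AM UTC on Oct 2.
Add 7 hours and 55 minutes leg 1 → 4:30 PM UTC.
Add 5 hours 25 minutes layover in Kabul → 9:55 PM UTC.
Add 9 hours 5 minutes leg 2 → 7:00 AM UTC (Oct 3).
Add 5 hours 51 minutes layover in Isla Perdida → 12:51 PM UTC.
Add 1 hour 50 minutes leg 3 → 2:41 PM UTC.
Tehran is UTC+3:30, so local arrival = 2:41 PM + 3:30 = 6:11 PM on Oct 3.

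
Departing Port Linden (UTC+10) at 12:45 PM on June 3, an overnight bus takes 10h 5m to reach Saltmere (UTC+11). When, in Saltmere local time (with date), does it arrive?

Convert departure to UTC: 12:45 PM − 10:00 = 2:45 AM UTC on Jun 3.
Add 10 hours 5 minutes travel time → 12:50 PM UTC.
Saltmere is UTC+11:00, so local arrival = 12:50 PM + 11:00 = 11:50 PM on Jun 3.

11:50 PM on June 3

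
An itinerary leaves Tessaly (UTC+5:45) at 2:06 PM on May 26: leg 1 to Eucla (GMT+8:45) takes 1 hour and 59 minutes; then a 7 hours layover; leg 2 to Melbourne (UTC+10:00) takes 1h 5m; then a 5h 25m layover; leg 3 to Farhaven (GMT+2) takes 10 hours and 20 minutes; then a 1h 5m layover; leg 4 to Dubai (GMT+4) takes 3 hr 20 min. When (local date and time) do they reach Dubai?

6:35 PM on May 27

Convert departure to UTC: 2:06 PM − 5:45 = 8:21 AM UTC on May 26.
Add 1 hour 59 minutes leg 1 → 10:20 AM UTC.
Add 7 hours layover in Eucla → 5:20 PM UTC.
Add 1 hour and 5 minutes leg 2 → 6:25 PM UTC.
Add 5 hours and 25 minutes layover in Melbourne → 11:50 PM UTC.
Add 10 hours 20 minutes leg 3 → 10:10 AM UTC (May 27).
Add 1 hour 5 minutes layover in Farhaven → 11:15 AM UTC.
Add 3 hours and 20 minutes leg 4 → 2:35 PM UTC.
Dubai is UTC+4:00, so local arrival = 2:35 PM + 4:00 = 6:35 PM on May 27.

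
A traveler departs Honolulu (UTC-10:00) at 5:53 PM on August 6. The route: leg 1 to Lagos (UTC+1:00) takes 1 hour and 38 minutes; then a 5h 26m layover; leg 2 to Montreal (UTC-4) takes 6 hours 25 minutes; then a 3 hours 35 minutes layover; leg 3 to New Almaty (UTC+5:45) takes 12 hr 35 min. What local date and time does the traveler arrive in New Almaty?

Convert departure to UTC: 5:53 PM + 10:00 = 3:53 AM UTC on Aug 7.
Add 1 hour and 38 minutes leg 1 → 5:31 AM UTC.
Add 5 hours and 26 minutes layover in Lagos → 10:57 AM UTC.
Add 6 hours 25 minutes leg 2 → 5:22 PM UTC.
Add 3 hours and 35 minutes layover in Montreal → 8:57 PM UTC.
Add 12 hours 35 minutes leg 3 → 9:32 AM UTC (Aug 8).
New Almaty is UTC+5:45, so local arrival = 9:32 AM + 5:45 = 3:17 PM on Aug 8.

3:17 PM on August 8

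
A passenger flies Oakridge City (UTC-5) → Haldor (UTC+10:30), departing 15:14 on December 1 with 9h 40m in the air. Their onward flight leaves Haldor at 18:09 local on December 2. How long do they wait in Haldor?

1 hour 45 minutes

Convert departure to UTC: 15:14 + 5:00 = 20:14 UTC on Dec 1.
Add 9 hours 40 minutes flight time → 05:54 UTC (Dec 2).
Haldor is UTC+10:30, so local arrival = 05:54 + 10:30 = 16:24 on Dec 2.
Layover = 18:09 − 16:24 = 1 hour 45 minutes.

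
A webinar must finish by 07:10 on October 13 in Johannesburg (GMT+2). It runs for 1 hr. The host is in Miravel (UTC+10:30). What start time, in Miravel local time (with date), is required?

14:40 on Oct 13

Target end time in UTC: 07:10 − 2:00 = 05:10 on Oct 13.
Subtract 1 hour → start 04:10 UTC on Oct 13.
Miravel is UTC+10:30: 04:10 + 10:30 = 14:40 on Oct 13.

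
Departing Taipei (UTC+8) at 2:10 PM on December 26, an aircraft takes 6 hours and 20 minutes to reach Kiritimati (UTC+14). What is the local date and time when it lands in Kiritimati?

2:30 AM on Dec 27

Convert departure to UTC: 2:10 PM − 8:00 = 6:10 AM UTC on Dec 26.
Add 6 hours and 20 minutes travel time → 12:30 PM UTC.
Kiritimati is UTC+14:00, so local arrival = 12:30 PM + 14:00 = 2:30 AM on Dec 27.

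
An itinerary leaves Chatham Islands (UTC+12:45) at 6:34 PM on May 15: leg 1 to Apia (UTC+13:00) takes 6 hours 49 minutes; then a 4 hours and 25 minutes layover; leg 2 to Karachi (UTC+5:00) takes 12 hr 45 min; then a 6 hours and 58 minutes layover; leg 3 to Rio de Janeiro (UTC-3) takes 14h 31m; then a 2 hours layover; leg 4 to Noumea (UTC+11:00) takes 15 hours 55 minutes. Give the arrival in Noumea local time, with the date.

Convert departure to UTC: 6:34 PM − 12:45 = 5:49 AM UTC on May 15.
Add 6 hours 49 minutes leg 1 → 12:38 PM UTC.
Add 4 hours and 25 minutes layover in Apia → 5:03 PM UTC.
Add 12 hours 45 minutes leg 2 → 5:48 AM UTC (May 16).
Add 6 hours 58 minutes layover in Karachi → 12:46 PM UTC.
Add 14 hours and 31 minutes leg 3 → 3:17 AM UTC (May 17).
Add 2 hours layover in Rio de Janeiro → 5:17 AM UTC.
Add 15 hours and 55 minutes leg 4 → 9:12 PM UTC.
Noumea is UTC+11:00, so local arrival = 9:12 PM + 11:00 = 8:12 AM on May 18.

8:12 AM on May 18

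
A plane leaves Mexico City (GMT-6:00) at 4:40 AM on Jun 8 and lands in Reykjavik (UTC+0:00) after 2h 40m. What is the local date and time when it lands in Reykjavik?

Convert departure to UTC: 4:40 AM + 6:00 = 10:40 AM UTC on Jun 8.
Add 2 hours 40 minutes travel time → 1:20 PM UTC.
Reykjavik is UTC+0, so local arrival is the same: 1:20 PM on Jun 8.

1:20 PM on Jun 8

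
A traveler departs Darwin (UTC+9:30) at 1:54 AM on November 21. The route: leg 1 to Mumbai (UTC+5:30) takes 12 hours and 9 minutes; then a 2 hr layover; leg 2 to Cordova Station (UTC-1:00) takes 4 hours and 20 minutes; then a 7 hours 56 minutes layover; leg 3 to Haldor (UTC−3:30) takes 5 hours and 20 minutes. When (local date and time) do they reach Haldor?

Convert departure to UTC: 1:54 AM − 9:30 = 4:24 PM UTC on Nov 20.
Add 12 hours 9 minutes leg 1 → 4:33 AM UTC (Nov 21).
Add 2 hours layover in Mumbai → 6:33 AM UTC.
Add 4 hours 20 minutes leg 2 → 10:53 AM UTC.
Add 7 hours and 56 minutes layover in Cordova Station → 6:49 PM UTC.
Add 5 hours 20 minutes leg 3 → 12:09 AM UTC (Nov 22).
Haldor is UTC−3:30, so local arrival = 12:09 AM − 3:30 = 8:39 PM on Nov 21.

8:39 PM on November 21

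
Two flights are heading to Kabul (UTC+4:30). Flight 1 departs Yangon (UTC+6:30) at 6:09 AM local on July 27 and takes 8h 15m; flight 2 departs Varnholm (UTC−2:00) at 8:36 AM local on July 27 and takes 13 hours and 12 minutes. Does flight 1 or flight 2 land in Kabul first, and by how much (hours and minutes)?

Flight 1 in UTC: 6:09 AM − 6:30 = 11:39 PM on Jul 26.
+8 hours 15 minutes → arrive 7:54 AM UTC on Jul 27.
Flight 2 in UTC: 8:36 AM + 2:00 = 10:36 AM on Jul 27.
+13 hours 12 minutes → arrive 11:48 PM UTC on Jul 27.
Flight 1 lands earlier by 15 hours 54 minutes.

the first, by 15 hours 54 minutes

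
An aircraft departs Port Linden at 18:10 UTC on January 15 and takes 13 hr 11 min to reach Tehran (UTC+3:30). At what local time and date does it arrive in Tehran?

10:51 on January 16

Departure is given in UTC: 18:10 on Jan 15.
Add 13 hours 11 minutes → 07:21 UTC (Jan 16).
Tehran is UTC+3:30: 07:21 + 3:30 = 10:51 on Jan 16.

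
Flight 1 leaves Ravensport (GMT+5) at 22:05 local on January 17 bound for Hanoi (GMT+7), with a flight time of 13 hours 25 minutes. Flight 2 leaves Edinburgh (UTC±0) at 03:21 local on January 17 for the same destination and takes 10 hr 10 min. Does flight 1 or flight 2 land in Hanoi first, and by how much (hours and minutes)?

the second, by 16 hours 59 minutes

Flight 1 in UTC: 22:05 − 5:00 = 17:05 on Jan 17.
+13 hours 25 minutes → arrive 06:30 UTC on Jan 18.
Flight 2 departs at 03:21 UTC (Jan 17).
+10 hours 10 minutes → arrive 13:31 UTC on Jan 17.
Flight 2 lands earlier by 16 hours 59 minutes.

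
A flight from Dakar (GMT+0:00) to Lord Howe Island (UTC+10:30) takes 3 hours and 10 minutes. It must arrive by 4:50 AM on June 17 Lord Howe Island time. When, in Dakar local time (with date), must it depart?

3:10 PM on Jun 16

Target arrival in UTC: 4:50 AM − 10:30 = 6:20 PM on Jun 16.
Subtract 3 hours and 10 minutes → departure 3:10 PM UTC on Jun 16.
Dakar is UTC+0, so departure is 3:10 PM on Jun 16.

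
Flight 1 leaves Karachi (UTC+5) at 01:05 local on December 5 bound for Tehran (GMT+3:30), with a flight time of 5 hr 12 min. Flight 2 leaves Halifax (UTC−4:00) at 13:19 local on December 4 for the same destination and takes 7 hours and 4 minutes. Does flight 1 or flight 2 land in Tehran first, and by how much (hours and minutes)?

Flight 1 in UTC: 01:05 − 5:00 = 20:05 on Dec 4.
+5 hours and 12 minutes → arrive 01:17 UTC on Dec 5.
Flight 2 in UTC: 13:19 + 4:00 = 17:19 on Dec 4.
+7 hours and 4 minutes → arrive 00:23 UTC on Dec 5.
Flight 2 lands earlier by 54 minutes.

the second, by 54 minutes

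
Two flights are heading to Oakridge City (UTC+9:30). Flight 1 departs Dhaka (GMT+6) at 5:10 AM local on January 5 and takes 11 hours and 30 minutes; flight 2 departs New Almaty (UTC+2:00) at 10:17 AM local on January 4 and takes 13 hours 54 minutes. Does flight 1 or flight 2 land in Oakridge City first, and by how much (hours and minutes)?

Flight 1 in UTC: 5:10 AM − 6:00 = 11:10 PM on Jan 4.
+11 hours and 30 minutes → arrive 10:40 AM UTC on Jan 5.
Flight 2 in UTC: 10:17 AM − 2:00 = 8:17 AM on Jan 4.
+13 hours and 54 minutes → arrive 10:11 PM UTC on Jan 4.
Flight 2 lands earlier by 12 hours 29 minutes.

the second, by 12 hours 29 minutes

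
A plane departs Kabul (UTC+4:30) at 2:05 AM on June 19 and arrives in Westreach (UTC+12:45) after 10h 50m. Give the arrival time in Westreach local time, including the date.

9:10 PM on June 19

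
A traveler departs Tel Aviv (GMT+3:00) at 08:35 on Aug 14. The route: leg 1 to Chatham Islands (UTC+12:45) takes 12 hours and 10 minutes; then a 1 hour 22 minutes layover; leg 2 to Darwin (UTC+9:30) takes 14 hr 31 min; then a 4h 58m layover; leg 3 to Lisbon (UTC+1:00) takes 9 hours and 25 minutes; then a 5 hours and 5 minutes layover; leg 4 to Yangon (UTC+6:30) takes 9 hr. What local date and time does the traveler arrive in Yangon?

Convert departure to UTC: 08:35 − 3:00 = 05:35 UTC on Aug 14.
Add 12 hours and 10 minutes leg 1 → 17:45 UTC.
Add 1 hour 22 minutes layover in Chatham Islands → 19:07 UTC.
Add 14 hours and 31 minutes leg 2 → 09:38 UTC (Aug 15).
Add 4 hours and 58 minutes layover in Darwin → 14:36 UTC.
Add 9 hours and 25 minutes leg 3 → 00:01 UTC (Aug 16).
Add 5 hours 5 minutes layover in Lisbon → 05:06 UTC.
Add 9 hours leg 4 → 14:06 UTC.
Yangon is UTC+6:30, so local arrival = 14:06 + 6:30 = 20:36 on Aug 16.

20:36 on August 16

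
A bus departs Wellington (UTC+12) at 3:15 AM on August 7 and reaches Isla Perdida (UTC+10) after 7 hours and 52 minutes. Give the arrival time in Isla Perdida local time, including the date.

Isla Perdida is 2:00 behind Wellington.
After 7 hours 52 minutes it is 11:07 AM in Wellington.
Shift by the zone difference: 11:07 AM − 2:00 = 9:07 AM on Aug 7 in Isla Perdida.

9:07 AM on August 7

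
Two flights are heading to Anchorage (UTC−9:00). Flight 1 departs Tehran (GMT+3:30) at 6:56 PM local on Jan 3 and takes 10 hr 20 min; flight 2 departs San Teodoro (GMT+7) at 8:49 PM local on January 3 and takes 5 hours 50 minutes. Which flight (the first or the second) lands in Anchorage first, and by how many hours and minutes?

Flight 1 in UTC: 6:56 PM − 3:30 = 3:26 PM on Jan 3.
+10 hours and 20 minutes → arrive 1:46 AM UTC on Jan 4.
Flight 2 in UTC: 8:49 PM − 7:00 = 1:49 PM on Jan 3.
+5 hours 50 minutes → arrive 7:39 PM UTC on Jan 3.
Flight 2 lands earlier by 6 hours 7 minutes.

the second, by 6 hours 7 minutes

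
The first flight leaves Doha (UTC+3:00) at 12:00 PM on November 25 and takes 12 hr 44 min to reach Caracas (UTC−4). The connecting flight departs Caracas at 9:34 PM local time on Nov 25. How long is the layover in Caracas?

Convert departure to UTC: 12:00 PM − 3:00 = 9:00 AM UTC on Nov 25.
Add 12 hours and 44 minutes flight time → 9:44 PM UTC.
Caracas is UTC−4:00, so local arrival = 9:44 PM − 4:00 = 5:44 PM on Nov 25.
Layover = 9:34 PM − 5:44 PM = 3 hours 50 minutes.

3 hours 50 minutes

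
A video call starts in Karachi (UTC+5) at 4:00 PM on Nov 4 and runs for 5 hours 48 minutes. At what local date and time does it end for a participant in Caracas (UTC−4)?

Caracas is 9:00 behind Karachi.
After 5 hours and 48 minutes it is 9:48 PM in Karachi.
Shift by the zone difference: 9:48 PM − 9:00 = 12:48 PM on Nov 4 in Caracas.

12:48 PM on November 4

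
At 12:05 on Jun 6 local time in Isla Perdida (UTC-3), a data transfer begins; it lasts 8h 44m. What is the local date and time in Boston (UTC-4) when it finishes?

19:49 on June 6

Convert start to UTC: 12:05 + 3:00 = 15:05 UTC on Jun 6.
Add 8 hours and 44 minutes duration → 23:49 UTC.
Boston is UTC−4:00, so local end time = 23:49 − 4:00 = 19:49 on Jun 6.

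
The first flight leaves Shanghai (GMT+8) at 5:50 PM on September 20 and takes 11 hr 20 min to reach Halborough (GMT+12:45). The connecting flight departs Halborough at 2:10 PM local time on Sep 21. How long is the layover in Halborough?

4 hours 15 minutes

Convert departure to UTC: 5:50 PM − 8:00 = 9:50 AM UTC on Sep 20.
Add 11 hours and 20 minutes flight time → 9:10 PM UTC.
Halborough is UTC+12:45, so local arrival = 9:10 PM + 12:45 = 9:55 AM on Sep 21.
Layover = 2:10 PM − 9:55 AM = 4 hours 15 minutes.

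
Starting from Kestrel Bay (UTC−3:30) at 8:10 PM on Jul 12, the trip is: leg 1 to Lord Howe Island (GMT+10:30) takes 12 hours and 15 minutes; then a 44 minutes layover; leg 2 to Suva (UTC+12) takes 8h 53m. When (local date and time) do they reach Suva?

9:32 AM on July 14

Convert departure to UTC: 8:10 PM + 3:30 = 11:40 PM UTC on Jul 12.
Add 12 hours and 15 minutes leg 1 → 11:55 AM UTC (Jul 13).
Add 44 minutes layover in Lord Howe Island → 12:39 PM UTC.
Add 8 hours 53 minutes leg 2 → 9:32 PM UTC.
Suva is UTC+12:00, so local arrival = 9:32 PM + 12:00 = 9:32 AM on Jul 14.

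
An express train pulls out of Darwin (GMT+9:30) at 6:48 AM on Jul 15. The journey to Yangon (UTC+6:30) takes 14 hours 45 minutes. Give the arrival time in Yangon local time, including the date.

6:33 PM on July 15

Convert departure to UTC: 6:48 AM − 9:30 = 9:18 PM UTC on Jul 14.
Add 14 hours 45 minutes travel time → 12:03 PM UTC (Jul 15).
Yangon is UTC+6:30, so local arrival = 12:03 PM + 6:30 = 6:33 PM on Jul 15.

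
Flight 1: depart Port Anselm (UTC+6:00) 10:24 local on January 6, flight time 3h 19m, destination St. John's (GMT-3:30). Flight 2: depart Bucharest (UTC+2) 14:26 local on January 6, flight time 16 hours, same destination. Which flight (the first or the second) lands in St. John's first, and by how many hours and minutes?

Flight 1 in UTC: 10:24 − 6:00 = 04:24 on Jan 6.
+3 hours and 19 minutes → arrive 07:43 UTC on Jan 6.
Flight 2 in UTC: 14:26 − 2:00 = 12:26 on Jan 6.
+16 hours → arrive 04:26 UTC on Jan 7.
Flight 1 lands earlier by 20 hours 43 minutes.

the first, by 20 hours 43 minutes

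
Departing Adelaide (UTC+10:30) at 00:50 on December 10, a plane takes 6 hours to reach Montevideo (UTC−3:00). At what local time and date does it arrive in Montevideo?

Montevideo is 13:30 behind Adelaide.
After 6 hours it is 06:50 in Adelaide.
Shift by the zone difference: 06:50 − 13:30 = 17:20 on Dec 9 in Montevideo.

17:20 on December 9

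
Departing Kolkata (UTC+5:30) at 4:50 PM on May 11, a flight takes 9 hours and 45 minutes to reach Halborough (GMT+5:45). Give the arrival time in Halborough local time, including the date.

2:50 AM on May 12

Convert departure to UTC: 4:50 PM − 5:30 = 11:20 AM UTC on May 11.
Add 9 hours and 45 minutes travel time → 9:05 PM UTC.
Halborough is UTC+5:45, so local arrival = 9:05 PM + 5:45 = 2:50 AM on May 12.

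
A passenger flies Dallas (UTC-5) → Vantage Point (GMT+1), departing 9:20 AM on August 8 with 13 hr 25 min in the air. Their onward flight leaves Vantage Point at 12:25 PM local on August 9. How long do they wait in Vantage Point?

Convert departure to UTC: 9:20 AM + 5:00 = 2:20 PM UTC on Aug 8.
Add 13 hours and 25 minutes flight time → 3:45 AM UTC (Aug 9).
Vantage Point is UTC+1:00, so local arrival = 3:45 AM + 1:00 = 4:45 AM on Aug 9.
Layover = 12:25 PM − 4:45 AM = 7 hours 40 minutes.

7 hours 40 minutes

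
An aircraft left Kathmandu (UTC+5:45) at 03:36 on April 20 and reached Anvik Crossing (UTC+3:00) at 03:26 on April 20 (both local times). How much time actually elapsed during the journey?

2 hours 35 minutes

Departure in UTC: 03:36 − 5:45 = 21:51 on Apr 19.
Arrival in UTC: 03:26 − 3:00 = 00:26 on Apr 20.
Elapsed = 00:26 − 21:51 (+1 day) = 2 hours 35 minutes.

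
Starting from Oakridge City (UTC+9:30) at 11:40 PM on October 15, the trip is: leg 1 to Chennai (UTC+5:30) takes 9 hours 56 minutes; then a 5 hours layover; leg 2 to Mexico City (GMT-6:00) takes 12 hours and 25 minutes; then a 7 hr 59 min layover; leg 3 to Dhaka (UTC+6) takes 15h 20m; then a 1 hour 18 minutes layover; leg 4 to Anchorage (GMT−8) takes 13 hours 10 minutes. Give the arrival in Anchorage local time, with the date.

11:18 PM on October 17

Convert departure to UTC: 11:40 PM − 9:30 = 2:10 PM UTC on Oct 15.
Add 9 hours and 56 minutes leg 1 → 12:06 AM UTC (Oct 16).
Add 5 hours layover in Chennai → 5:06 AM UTC.
Add 12 hours and 25 minutes leg 2 → 5:31 PM UTC.
Add 7 hours and 59 minutes layover in Mexico City → 1:30 AM UTC (Oct 17).
Add 15 hours 20 minutes leg 3 → 4:50 PM UTC.
Add 1 hour 18 minutes layover in Dhaka → 6:08 PM UTC.
Add 13 hours and 10 minutes leg 4 → 7:18 AM UTC (Oct 18).
Anchorage is UTC−8:00, so local arrival = 7:18 AM − 8:00 = 11:18 PM on Oct 17.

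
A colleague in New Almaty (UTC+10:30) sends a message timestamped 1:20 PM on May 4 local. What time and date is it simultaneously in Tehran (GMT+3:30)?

Tehran is 7:00 behind New Almaty.
Shift by the zone difference: 1:20 PM − 7:00 = 6:20 AM on May 4 in Tehran.

6:20 AM on May 4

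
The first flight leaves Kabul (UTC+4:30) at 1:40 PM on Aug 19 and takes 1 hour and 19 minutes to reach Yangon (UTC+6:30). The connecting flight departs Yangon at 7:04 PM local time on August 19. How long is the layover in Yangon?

Convert departure to UTC: 1:40 PM − 4:30 = 9:10 AM UTC on Aug 19.
Add 1 hour 19 minutes flight time → 10:29 AM UTC.
Yangon is UTC+6:30, so local arrival = 10:29 AM + 6:30 = 4:59 PM on Aug 19.
Layover = 7:04 PM − 4:59 PM = 2 hours 5 minutes.

2 hours 5 minutes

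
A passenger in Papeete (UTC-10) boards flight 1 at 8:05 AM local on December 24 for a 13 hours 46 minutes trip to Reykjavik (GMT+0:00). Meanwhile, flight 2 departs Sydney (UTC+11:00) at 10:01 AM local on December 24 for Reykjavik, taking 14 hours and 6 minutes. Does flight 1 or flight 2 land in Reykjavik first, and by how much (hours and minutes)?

the second, by 18 hours 44 minutes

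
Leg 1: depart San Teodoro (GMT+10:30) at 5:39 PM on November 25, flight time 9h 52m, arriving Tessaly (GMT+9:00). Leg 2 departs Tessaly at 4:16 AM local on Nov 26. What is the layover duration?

2 hours 15 minutes

Convert departure to UTC: 5:39 PM − 10:30 = 7:09 AM UTC on Nov 25.
Add 9 hours 52 minutes flight time → 5:01 PM UTC.
Tessaly is UTC+9:00, so local arrival = 5:01 PM + 9:00 = 2:01 AM on Nov 26.
Layover = 4:16 AM − 2:01 AM = 2 hours 15 minutes.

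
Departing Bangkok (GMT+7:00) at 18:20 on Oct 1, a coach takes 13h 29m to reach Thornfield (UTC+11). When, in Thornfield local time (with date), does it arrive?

11:49 on October 2

Thornfield is 4:00 ahead of Bangkok.
After 13 hours and 29 minutes it is 07:49 (Oct 2) in Bangkok.
Shift by the zone difference: 07:49 + 4:00 = 11:49 on Oct 2 in Thornfield.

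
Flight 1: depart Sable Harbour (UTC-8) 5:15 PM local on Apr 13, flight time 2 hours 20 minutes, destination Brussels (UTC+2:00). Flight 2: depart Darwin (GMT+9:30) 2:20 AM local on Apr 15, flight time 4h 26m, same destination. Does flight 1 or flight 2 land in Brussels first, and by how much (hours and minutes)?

the first, by 17 hours 41 minutes

Flight 1 in UTC: 5:15 PM + 8:00 = 1:15 AM on Apr 14.
+2 hours and 20 minutes → arrive 3:35 AM UTC on Apr 14.
Flight 2 in UTC: 2:20 AM − 9:30 = 4:50 PM on Apr 14.
+4 hours and 26 minutes → arrive 9:16 PM UTC on Apr 14.
Flight 1 lands earlier by 17 hours 41 minutes.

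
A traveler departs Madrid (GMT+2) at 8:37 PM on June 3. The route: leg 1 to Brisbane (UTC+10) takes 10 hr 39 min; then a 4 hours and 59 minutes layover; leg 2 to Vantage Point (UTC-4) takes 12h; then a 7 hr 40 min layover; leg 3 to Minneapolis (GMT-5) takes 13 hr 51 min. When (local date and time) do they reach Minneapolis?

2:46 PM on June 5

Convert departure to UTC: 8:37 PM − 2:00 = 6:37 PM UTC on Jun 3.
Add 10 hours and 39 minutes leg 1 → 5:16 AM UTC (Jun 4).
Add 4 hours and 59 minutes layover in Brisbane → 10:15 AM UTC.
Add 12 hours leg 2 → 10:15 PM UTC.
Add 7 hours and 40 minutes layover in Vantage Point → 5:55 AM UTC (Jun 5).
Add 13 hours 51 minutes leg 3 → 7:46 PM UTC.
Minneapolis is UTC−5:00, so local arrival = 7:46 PM − 5:00 = 2:46 PM on Jun 5.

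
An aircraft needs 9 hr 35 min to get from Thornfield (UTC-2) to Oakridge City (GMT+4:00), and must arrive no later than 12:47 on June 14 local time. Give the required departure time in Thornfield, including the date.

21:12 on June 13

Target arrival in UTC: 12:47 − 4:00 = 08:47 on Jun 14.
Subtract 9 hours and 35 minutes → departure 23:12 UTC on Jun 13.
Thornfield is UTC−2:00: 23:12 − 2:00 = 21:12 on Jun 13.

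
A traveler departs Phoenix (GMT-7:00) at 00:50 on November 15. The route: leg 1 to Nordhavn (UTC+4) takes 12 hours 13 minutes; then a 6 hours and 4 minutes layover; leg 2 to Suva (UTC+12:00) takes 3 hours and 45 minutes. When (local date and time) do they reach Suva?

17:52 on November 16

Convert departure to UTC: 00:50 + 7:00 = 07:50 UTC on Nov 15.
Add 12 hours and 13 minutes leg 1 → 20:03 UTC.
Add 6 hours 4 minutes layover in Nordhavn → 02:07 UTC (Nov 16).
Add 3 hours 45 minutes leg 2 → 05:52 UTC.
Suva is UTC+12:00, so local arrival = 05:52 + 12:00 = 17:52 on Nov 16.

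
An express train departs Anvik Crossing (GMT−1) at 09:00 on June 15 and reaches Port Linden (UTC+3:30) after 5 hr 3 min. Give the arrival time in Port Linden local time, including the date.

Convert departure to UTC: 09:00 + 1:00 = 10:00 UTC on Jun 15.
Add 5 hours and 3 minutes travel time → 15:03 UTC.
Port Linden is UTC+3:30, so local arrival = 15:03 + 3:30 = 18:33 on Jun 15.

18:33 on Jun 15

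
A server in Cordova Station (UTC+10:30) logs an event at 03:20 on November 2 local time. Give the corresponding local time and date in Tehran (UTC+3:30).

20:20 on Nov 1

In UTC: 03:20 − 10:30 = 16:50 on Nov 1.
Tehran is UTC+3:30: 16:50 + 3:30 = 20:20 on Nov 1.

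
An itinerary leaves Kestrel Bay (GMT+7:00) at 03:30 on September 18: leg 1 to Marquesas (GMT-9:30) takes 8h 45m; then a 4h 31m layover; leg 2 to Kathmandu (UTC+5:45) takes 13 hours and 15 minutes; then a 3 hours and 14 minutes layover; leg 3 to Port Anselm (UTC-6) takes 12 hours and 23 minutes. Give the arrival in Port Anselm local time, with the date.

08:38 on September 19

Convert departure to UTC: 03:30 − 7:00 = 20:30 UTC on Sep 17.
Add 8 hours and 45 minutes leg 1 → 05:15 UTC (Sep 18).
Add 4 hours and 31 minutes layover in Marquesas → 09:46 UTC.
Add 13 hours 15 minutes leg 2 → 23:01 UTC.
Add 3 hours and 14 minutes layover in Kathmandu → 02:15 UTC (Sep 19).
Add 12 hours and 23 minutes leg 3 → 14:38 UTC.
Port Anselm is UTC−6:00, so local arrival = 14:38 − 6:00 = 08:38 on Sep 19.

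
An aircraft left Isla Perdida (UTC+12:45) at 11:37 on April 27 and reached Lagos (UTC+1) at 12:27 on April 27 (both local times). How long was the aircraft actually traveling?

12 hours 35 minutes

Lagos is 11:45 behind Isla Perdida.
Clock-face elapsed time (ignoring zones) is 50 minutes.
Actual elapsed = 50 minutes + 11:45 = 12 hours 35 minutes.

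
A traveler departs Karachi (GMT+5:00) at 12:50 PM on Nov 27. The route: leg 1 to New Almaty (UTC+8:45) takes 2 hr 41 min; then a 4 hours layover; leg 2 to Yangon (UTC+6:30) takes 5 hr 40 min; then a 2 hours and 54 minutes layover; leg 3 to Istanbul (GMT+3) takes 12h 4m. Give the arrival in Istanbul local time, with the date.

2:09 PM on November 28

Convert departure to UTC: 12:50 PM − 5:00 = 7:50 AM UTC on Nov 27.
Add 2 hours 41 minutes leg 1 → 10:31 AM UTC.
Add 4 hours layover in New Almaty → 2:31 PM UTC.
Add 5 hours and 40 minutes leg 2 → 8:11 PM UTC.
Add 2 hours and 54 minutes layover in Yangon → 11:05 PM UTC.
Add 12 hours and 4 minutes leg 3 → 11:09 AM UTC (Nov 28).
Istanbul is UTC+3:00, so local arrival = 11:09 AM + 3:00 = 2:09 PM on Nov 28.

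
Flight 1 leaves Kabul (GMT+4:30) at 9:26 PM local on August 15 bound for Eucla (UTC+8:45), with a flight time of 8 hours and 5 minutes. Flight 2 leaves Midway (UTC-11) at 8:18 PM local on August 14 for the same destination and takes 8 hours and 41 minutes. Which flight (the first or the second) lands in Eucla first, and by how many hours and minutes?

the second, by 9 hours 2 minutes

Flight 1 in UTC: 9:26 PM − 4:30 = 4:56 PM on Aug 15.
+8 hours 5 minutes → arrive 1:01 AM UTC on Aug 16.
Flight 2 in UTC: 8:18 PM + 11:00 = 7:18 AM on Aug 15.
+8 hours and 41 minutes → arrive 3:59 PM UTC on Aug 15.
Flight 2 lands earlier by 9 hours 2 minutes.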